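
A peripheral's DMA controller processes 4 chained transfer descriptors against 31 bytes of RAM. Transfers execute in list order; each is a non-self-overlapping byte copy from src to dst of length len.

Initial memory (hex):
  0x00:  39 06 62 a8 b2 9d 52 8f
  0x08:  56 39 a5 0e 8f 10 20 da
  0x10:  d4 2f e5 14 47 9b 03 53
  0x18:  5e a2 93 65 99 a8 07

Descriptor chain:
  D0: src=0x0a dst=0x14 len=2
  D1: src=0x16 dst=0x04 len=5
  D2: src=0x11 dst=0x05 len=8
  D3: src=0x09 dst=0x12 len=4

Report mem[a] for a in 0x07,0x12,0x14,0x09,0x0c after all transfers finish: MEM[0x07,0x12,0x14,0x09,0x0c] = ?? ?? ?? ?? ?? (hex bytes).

  after D0: wrote 2B at 0x14 = a50e
  after D1: wrote 5B at 0x04 = 03535ea293
  after D2: wrote 8B at 0x05 = 2fe514a50e03535e
  after D3: wrote 4B at 0x12 = 0e03535e
query mem[0x07]=0x14, mem[0x12]=0x0e, mem[0x14]=0x53, mem[0x09]=0x0e, mem[0x0c]=0x5e

MEM[0x07,0x12,0x14,0x09,0x0c] = 14 0e 53 0e 5e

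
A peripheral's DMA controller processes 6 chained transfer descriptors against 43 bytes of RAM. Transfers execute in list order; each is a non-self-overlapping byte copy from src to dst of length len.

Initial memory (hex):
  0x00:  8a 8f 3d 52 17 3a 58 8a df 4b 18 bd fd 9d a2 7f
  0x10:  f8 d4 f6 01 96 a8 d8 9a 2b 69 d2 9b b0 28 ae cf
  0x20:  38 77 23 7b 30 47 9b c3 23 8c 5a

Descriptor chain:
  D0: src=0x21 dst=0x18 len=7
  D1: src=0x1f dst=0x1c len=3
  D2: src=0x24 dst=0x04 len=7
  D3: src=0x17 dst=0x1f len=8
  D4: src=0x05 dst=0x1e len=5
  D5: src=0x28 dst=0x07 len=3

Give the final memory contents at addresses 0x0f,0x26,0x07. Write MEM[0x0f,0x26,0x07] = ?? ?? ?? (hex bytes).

  after D0: wrote 7B at 0x18 = 77237b30479bc3
  after D1: wrote 3B at 0x1c = cf3877
  after D2: wrote 7B at 0x04 = 30479bc3238c5a
  after D3: wrote 8B at 0x1f = 9a77237b30cf3877
  after D4: wrote 5B at 0x1e = 479bc3238c
  after D5: wrote 3B at 0x07 = 238c5a
query mem[0x0f]=0x7f, mem[0x26]=0x77, mem[0x07]=0x23

MEM[0x0f,0x26,0x07] = 7f 77 23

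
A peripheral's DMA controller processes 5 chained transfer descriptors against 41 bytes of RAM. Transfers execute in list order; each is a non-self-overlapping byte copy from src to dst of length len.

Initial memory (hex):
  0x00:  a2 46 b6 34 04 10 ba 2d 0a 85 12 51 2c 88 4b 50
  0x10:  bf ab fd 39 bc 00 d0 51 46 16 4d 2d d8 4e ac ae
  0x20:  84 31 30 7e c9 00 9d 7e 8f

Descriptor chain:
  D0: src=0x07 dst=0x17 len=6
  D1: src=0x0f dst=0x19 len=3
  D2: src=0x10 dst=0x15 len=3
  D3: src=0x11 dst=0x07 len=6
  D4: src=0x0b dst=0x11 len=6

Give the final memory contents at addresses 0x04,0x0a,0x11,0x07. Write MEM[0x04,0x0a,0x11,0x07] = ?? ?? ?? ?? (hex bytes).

MEM[0x04,0x0a,0x11,0x07] = 04 bc bf ab

[0] 0x07->0x17 len=6 : 2d 0a 85 12 51 2c
[1] 0x0f->0x19 len=3 : 50 bf ab
[2] 0x10->0x15 len=3 : bf ab fd
[3] 0x11->0x07 len=6 : ab fd 39 bc bf ab
[4] 0x0b->0x11 len=6 : bf ab 88 4b 50 bf
query mem[0x04]=0x04, mem[0x0a]=0xbc, mem[0x11]=0xbf, mem[0x07]=0xab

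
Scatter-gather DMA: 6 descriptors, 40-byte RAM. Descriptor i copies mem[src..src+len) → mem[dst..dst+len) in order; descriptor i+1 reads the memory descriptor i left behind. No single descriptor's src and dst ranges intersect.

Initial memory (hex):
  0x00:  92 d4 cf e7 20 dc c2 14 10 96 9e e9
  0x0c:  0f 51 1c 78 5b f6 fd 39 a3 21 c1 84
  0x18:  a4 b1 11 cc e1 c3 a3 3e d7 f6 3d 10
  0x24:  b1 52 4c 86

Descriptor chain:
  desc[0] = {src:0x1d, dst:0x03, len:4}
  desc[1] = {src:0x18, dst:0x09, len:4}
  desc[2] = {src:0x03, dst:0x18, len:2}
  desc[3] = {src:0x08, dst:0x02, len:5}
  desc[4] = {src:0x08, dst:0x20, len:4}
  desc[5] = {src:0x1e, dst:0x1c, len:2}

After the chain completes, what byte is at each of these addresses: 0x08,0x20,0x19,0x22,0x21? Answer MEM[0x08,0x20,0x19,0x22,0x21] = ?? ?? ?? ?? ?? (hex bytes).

MEM[0x08,0x20,0x19,0x22,0x21] = 10 10 a3 b1 a4

#0 dst[0x03+4] := {0xc3,0xa3,0x3e,0xd7}
#1 dst[0x09+4] := {0xa4,0xb1,0x11,0xcc}
#2 dst[0x18+2] := {0xc3,0xa3}
#3 dst[0x02+5] := {0x10,0xa4,0xb1,0x11,0xcc}
#4 dst[0x20+4] := {0x10,0xa4,0xb1,0x11}
#5 dst[0x1c+2] := {0xa3,0x3e}
query mem[0x08]=0x10, mem[0x20]=0x10, mem[0x19]=0xa3, mem[0x22]=0xb1, mem[0x21]=0xa4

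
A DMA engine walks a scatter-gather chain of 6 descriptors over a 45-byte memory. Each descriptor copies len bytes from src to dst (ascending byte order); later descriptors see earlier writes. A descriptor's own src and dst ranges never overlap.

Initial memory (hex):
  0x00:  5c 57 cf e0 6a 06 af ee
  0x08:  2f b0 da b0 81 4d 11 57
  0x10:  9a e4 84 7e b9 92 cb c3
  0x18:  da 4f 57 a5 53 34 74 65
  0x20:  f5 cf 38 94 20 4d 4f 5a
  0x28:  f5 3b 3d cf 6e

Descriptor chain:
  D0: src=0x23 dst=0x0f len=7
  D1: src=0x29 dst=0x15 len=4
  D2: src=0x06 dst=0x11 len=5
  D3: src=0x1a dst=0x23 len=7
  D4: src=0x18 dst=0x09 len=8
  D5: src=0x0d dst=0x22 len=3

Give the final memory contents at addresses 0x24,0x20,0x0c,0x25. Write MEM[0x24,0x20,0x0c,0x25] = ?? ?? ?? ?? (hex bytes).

[0] 0x23->0x0f len=7 : 94 20 4d 4f 5a f5 3b
[1] 0x29->0x15 len=4 : 3b 3d cf 6e
[2] 0x06->0x11 len=5 : af ee 2f b0 da
[3] 0x1a->0x23 len=7 : 57 a5 53 34 74 65 f5
[4] 0x18->0x09 len=8 : 6e 4f 57 a5 53 34 74 65
[5] 0x0d->0x22 len=3 : 53 34 74
query mem[0x24]=0x74, mem[0x20]=0xf5, mem[0x0c]=0xa5, mem[0x25]=0x53

MEM[0x24,0x20,0x0c,0x25] = 74 f5 a5 53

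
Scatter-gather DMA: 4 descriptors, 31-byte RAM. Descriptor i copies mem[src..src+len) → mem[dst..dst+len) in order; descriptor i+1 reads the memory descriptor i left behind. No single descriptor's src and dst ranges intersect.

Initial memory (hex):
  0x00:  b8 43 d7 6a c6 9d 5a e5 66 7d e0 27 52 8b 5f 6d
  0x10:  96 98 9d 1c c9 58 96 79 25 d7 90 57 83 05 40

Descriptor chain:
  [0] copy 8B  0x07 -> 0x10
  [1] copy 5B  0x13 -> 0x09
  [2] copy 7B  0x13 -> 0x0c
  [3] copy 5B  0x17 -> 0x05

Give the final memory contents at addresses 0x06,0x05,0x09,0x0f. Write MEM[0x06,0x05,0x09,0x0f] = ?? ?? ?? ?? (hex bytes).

MEM[0x06,0x05,0x09,0x0f] = 25 5f 57 8b

#0 dst[0x10+8] := {0xe5,0x66,0x7d,0xe0,0x27,0x52,0x8b,0x5f}
#1 dst[0x09+5] := {0xe0,0x27,0x52,0x8b,0x5f}
#2 dst[0x0c+7] := {0xe0,0x27,0x52,0x8b,0x5f,0x25,0xd7}
#3 dst[0x05+5] := {0x5f,0x25,0xd7,0x90,0x57}
query mem[0x06]=0x25, mem[0x05]=0x5f, mem[0x09]=0x57, mem[0x0f]=0x8b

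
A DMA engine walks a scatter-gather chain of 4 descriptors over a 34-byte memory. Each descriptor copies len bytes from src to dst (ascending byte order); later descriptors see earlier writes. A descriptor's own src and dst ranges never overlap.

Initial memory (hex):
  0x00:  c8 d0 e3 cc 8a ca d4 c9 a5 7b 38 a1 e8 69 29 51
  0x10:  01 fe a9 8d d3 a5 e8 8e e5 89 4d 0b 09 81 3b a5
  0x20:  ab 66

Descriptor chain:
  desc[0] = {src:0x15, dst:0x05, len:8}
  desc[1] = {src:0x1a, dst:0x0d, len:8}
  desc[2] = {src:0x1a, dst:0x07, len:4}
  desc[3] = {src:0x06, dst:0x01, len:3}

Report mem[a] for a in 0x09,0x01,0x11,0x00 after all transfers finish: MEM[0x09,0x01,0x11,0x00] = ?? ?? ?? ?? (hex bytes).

D0: mem[0x05..0x0c] <- [a5 e8 8e e5 89 4d 0b 09]
D1: mem[0x0d..0x14] <- [4d 0b 09 81 3b a5 ab 66]
D2: mem[0x07..0x0a] <- [4d 0b 09 81]
D3: mem[0x01..0x03] <- [e8 4d 0b]
query mem[0x09]=0x09, mem[0x01]=0xe8, mem[0x11]=0x3b, mem[0x00]=0xc8

MEM[0x09,0x01,0x11,0x00] = 09 e8 3b c8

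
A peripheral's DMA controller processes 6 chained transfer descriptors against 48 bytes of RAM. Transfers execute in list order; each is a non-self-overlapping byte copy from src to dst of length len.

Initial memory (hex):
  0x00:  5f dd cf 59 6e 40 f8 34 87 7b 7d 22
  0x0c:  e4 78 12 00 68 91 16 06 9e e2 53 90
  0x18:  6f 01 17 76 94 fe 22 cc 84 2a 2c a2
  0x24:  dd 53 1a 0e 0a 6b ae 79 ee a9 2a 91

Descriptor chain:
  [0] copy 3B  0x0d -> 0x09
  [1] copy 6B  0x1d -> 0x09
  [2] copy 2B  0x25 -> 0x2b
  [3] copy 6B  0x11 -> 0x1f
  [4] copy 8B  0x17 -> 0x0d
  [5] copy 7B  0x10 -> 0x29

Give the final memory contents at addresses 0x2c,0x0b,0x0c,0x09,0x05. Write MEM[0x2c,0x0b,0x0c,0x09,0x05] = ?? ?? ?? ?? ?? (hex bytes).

MEM[0x2c,0x0b,0x0c,0x09,0x05] = fe cc 84 fe 40

  after D0: wrote 3B at 0x09 = 781200
  after D1: wrote 6B at 0x09 = fe22cc842a2c
  after D2: wrote 2B at 0x2b = 531a
  after D3: wrote 6B at 0x1f = 9116069ee253
  after D4: wrote 8B at 0x0d = 906f01177694fe22
  after D5: wrote 7B at 0x29 = 177694fe22e253
query mem[0x2c]=0xfe, mem[0x0b]=0xcc, mem[0x0c]=0x84, mem[0x09]=0xfe, mem[0x05]=0x40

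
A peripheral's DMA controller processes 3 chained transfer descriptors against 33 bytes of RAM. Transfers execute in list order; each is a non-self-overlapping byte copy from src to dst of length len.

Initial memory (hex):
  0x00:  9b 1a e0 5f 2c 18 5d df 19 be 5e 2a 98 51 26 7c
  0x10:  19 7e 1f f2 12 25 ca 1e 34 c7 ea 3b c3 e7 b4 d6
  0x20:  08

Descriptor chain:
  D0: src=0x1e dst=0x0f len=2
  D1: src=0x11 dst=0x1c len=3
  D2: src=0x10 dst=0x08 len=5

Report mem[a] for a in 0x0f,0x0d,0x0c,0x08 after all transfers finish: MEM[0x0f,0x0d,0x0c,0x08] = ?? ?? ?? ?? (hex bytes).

MEM[0x0f,0x0d,0x0c,0x08] = b4 51 12 d6

  after D0: wrote 2B at 0x0f = b4d6
  after D1: wrote 3B at 0x1c = 7e1ff2
  after D2: wrote 5B at 0x08 = d67e1ff212
query mem[0x0f]=0xb4, mem[0x0d]=0x51, mem[0x0c]=0x12, mem[0x08]=0xd6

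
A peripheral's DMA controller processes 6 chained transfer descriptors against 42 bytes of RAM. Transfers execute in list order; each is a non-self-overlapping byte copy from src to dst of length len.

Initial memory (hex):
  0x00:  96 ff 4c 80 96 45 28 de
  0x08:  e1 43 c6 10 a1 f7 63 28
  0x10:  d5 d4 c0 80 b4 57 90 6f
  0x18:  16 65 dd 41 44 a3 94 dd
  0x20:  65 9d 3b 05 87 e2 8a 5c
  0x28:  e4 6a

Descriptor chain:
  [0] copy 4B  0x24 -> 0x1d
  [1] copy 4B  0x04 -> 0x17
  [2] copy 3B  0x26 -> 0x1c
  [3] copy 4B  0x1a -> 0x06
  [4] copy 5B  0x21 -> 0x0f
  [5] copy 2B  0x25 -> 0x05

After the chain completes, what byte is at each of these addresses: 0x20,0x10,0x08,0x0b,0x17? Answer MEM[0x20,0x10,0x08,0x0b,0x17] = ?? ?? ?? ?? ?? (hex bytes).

MEM[0x20,0x10,0x08,0x0b,0x17] = 5c 3b 8a 10 96

D0: mem[0x1d..0x20] <- [87 e2 8a 5c]
D1: mem[0x17..0x1a] <- [96 45 28 de]
D2: mem[0x1c..0x1e] <- [8a 5c e4]
D3: mem[0x06..0x09] <- [de 41 8a 5c]
D4: mem[0x0f..0x13] <- [9d 3b 05 87 e2]
D5: mem[0x05..0x06] <- [e2 8a]
query mem[0x20]=0x5c, mem[0x10]=0x3b, mem[0x08]=0x8a, mem[0x0b]=0x10, mem[0x17]=0x96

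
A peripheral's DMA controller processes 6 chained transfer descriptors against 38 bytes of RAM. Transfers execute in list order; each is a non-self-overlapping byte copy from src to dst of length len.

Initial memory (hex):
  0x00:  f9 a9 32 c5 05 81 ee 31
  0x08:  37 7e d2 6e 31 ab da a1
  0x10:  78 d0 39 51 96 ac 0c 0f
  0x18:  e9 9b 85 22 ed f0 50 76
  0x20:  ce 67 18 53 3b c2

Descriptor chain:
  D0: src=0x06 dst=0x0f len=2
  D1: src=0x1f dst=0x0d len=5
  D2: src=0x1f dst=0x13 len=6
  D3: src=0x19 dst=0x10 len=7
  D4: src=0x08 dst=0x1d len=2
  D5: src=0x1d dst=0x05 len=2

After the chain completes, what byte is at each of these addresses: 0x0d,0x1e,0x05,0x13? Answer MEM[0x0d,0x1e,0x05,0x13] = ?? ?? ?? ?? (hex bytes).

D0: mem[0x0f..0x10] <- [ee 31]
D1: mem[0x0d..0x11] <- [76 ce 67 18 53]
D2: mem[0x13..0x18] <- [76 ce 67 18 53 3b]
D3: mem[0x10..0x16] <- [9b 85 22 ed f0 50 76]
D4: mem[0x1d..0x1e] <- [37 7e]
D5: mem[0x05..0x06] <- [37 7e]
query mem[0x0d]=0x76, mem[0x1e]=0x7e, mem[0x05]=0x37, mem[0x13]=0xed

MEM[0x0d,0x1e,0x05,0x13] = 76 7e 37 ed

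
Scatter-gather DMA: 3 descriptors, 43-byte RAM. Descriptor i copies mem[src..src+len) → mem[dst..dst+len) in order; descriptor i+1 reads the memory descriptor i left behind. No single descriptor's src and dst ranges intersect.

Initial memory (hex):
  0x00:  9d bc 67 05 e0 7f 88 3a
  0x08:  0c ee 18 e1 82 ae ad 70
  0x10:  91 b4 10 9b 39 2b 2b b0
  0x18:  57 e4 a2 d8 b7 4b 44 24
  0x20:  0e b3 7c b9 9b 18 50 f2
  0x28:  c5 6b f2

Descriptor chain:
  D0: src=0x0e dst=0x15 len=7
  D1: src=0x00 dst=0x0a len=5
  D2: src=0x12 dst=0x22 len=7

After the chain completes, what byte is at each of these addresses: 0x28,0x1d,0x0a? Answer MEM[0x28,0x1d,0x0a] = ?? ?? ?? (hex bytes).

MEM[0x28,0x1d,0x0a] = b4 4b 9d

  after D0: wrote 7B at 0x15 = ad7091b4109b39
  after D1: wrote 5B at 0x0a = 9dbc6705e0
  after D2: wrote 7B at 0x22 = 109b39ad7091b4
query mem[0x28]=0xb4, mem[0x1d]=0x4b, mem[0x0a]=0x9d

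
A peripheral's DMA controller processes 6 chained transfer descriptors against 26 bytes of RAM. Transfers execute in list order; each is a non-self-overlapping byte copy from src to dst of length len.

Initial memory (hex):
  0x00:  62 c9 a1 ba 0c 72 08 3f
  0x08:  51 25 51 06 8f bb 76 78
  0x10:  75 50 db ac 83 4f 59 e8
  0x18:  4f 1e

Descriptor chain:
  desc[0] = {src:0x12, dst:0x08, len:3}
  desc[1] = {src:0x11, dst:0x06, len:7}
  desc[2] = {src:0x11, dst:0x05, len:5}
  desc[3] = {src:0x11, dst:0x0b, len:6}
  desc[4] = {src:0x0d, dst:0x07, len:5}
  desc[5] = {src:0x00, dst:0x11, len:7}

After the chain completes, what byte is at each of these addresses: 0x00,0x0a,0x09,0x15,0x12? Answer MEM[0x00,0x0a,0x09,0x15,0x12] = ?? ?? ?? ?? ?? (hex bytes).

D0: mem[0x08..0x0a] <- [db ac 83]
D1: mem[0x06..0x0c] <- [50 db ac 83 4f 59 e8]
D2: mem[0x05..0x09] <- [50 db ac 83 4f]
D3: mem[0x0b..0x10] <- [50 db ac 83 4f 59]
D4: mem[0x07..0x0b] <- [ac 83 4f 59 50]
D5: mem[0x11..0x17] <- [62 c9 a1 ba 0c 50 db]
query mem[0x00]=0x62, mem[0x0a]=0x59, mem[0x09]=0x4f, mem[0x15]=0x0c, mem[0x12]=0xc9

MEM[0x00,0x0a,0x09,0x15,0x12] = 62 59 4f 0c c9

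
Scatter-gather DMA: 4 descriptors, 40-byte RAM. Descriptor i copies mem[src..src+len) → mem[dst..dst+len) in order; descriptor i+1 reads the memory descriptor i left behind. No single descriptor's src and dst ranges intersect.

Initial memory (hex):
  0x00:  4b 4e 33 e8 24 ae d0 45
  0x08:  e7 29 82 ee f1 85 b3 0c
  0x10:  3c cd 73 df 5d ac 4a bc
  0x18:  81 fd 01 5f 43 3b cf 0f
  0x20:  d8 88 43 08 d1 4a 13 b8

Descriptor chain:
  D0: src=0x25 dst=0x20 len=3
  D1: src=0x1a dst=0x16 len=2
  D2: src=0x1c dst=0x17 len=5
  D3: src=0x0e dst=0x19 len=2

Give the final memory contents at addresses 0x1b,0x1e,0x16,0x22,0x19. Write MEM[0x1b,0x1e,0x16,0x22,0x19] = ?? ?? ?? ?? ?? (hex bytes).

[0] 0x25->0x20 len=3 : 4a 13 b8
[1] 0x1a->0x16 len=2 : 01 5f
[2] 0x1c->0x17 len=5 : 43 3b cf 0f 4a
[3] 0x0e->0x19 len=2 : b3 0c
query mem[0x1b]=0x4a, mem[0x1e]=0xcf, mem[0x16]=0x01, mem[0x22]=0xb8, mem[0x19]=0xb3

MEM[0x1b,0x1e,0x16,0x22,0x19] = 4a cf 01 b8 b3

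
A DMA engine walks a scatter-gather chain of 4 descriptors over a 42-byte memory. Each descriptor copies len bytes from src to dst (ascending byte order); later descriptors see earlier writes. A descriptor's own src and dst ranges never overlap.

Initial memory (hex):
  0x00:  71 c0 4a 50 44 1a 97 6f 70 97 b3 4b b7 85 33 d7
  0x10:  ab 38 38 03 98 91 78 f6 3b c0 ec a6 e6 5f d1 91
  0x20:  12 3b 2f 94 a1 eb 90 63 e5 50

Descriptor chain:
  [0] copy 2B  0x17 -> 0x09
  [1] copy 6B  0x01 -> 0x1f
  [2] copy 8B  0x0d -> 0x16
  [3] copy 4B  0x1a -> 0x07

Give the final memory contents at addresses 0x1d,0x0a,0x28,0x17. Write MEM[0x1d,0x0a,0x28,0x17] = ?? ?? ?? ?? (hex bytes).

  after D0: wrote 2B at 0x09 = f63b
  after D1: wrote 6B at 0x1f = c04a50441a97
  after D2: wrote 8B at 0x16 = 8533d7ab38380398
  after D3: wrote 4B at 0x07 = 38380398
query mem[0x1d]=0x98, mem[0x0a]=0x98, mem[0x28]=0xe5, mem[0x17]=0x33

MEM[0x1d,0x0a,0x28,0x17] = 98 98 e5 33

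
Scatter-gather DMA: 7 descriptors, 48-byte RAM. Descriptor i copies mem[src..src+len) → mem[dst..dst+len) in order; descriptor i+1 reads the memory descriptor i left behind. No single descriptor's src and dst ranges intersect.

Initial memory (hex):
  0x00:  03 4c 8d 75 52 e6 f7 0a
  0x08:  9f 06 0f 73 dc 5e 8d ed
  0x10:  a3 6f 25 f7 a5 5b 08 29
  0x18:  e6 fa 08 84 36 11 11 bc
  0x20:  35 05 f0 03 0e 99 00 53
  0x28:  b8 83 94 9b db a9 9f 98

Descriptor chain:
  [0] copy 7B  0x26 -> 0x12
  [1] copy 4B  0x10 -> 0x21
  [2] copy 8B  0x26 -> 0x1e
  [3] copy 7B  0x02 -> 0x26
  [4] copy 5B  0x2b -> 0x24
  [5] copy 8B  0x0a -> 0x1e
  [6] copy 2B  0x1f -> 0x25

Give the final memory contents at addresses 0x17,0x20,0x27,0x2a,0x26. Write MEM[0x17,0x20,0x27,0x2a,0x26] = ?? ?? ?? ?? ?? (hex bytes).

  after D0: wrote 7B at 0x12 = 0053b883949bdb
  after D1: wrote 4B at 0x21 = a36f0053
  after D2: wrote 8B at 0x1e = 0053b883949bdba9
  after D3: wrote 7B at 0x26 = 8d7552e6f70a9f
  after D4: wrote 5B at 0x24 = 0a9fa99f98
  after D5: wrote 8B at 0x1e = 0f73dc5e8deda36f
  after D6: wrote 2B at 0x25 = 73dc
query mem[0x17]=0x9b, mem[0x20]=0xdc, mem[0x27]=0x9f, mem[0x2a]=0xf7, mem[0x26]=0xdc

MEM[0x17,0x20,0x27,0x2a,0x26] = 9b dc 9f f7 dc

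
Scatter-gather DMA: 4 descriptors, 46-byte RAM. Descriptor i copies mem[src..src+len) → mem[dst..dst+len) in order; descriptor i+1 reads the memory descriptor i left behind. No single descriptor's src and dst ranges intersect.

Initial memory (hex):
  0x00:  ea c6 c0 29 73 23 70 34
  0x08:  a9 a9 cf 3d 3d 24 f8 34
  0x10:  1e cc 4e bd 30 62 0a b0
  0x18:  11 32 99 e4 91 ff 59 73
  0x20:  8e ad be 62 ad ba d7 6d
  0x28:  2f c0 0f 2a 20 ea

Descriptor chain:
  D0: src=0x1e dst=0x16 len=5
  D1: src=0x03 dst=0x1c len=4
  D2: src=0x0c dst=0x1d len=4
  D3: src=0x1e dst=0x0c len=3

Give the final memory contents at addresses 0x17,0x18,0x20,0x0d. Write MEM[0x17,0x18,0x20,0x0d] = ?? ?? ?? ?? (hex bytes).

MEM[0x17,0x18,0x20,0x0d] = 73 8e 34 f8

  after D0: wrote 5B at 0x16 = 59738eadbe
  after D1: wrote 4B at 0x1c = 29732370
  after D2: wrote 4B at 0x1d = 3d24f834
  after D3: wrote 3B at 0x0c = 24f834
query mem[0x17]=0x73, mem[0x18]=0x8e, mem[0x20]=0x34, mem[0x0d]=0xf8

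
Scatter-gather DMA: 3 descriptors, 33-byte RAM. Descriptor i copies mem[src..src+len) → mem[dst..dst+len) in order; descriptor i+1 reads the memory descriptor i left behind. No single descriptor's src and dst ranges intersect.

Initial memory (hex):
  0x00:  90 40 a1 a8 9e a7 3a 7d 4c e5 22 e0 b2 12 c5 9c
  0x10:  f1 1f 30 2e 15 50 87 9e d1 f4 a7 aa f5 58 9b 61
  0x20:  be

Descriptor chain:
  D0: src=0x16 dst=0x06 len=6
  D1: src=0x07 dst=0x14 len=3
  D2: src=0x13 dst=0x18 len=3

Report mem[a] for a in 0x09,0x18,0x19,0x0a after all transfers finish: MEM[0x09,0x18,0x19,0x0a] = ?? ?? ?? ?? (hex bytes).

D0: mem[0x06..0x0b] <- [87 9e d1 f4 a7 aa]
D1: mem[0x14..0x16] <- [9e d1 f4]
D2: mem[0x18..0x1a] <- [2e 9e d1]
query mem[0x09]=0xf4, mem[0x18]=0x2e, mem[0x19]=0x9e, mem[0x0a]=0xa7

MEM[0x09,0x18,0x19,0x0a] = f4 2e 9e a7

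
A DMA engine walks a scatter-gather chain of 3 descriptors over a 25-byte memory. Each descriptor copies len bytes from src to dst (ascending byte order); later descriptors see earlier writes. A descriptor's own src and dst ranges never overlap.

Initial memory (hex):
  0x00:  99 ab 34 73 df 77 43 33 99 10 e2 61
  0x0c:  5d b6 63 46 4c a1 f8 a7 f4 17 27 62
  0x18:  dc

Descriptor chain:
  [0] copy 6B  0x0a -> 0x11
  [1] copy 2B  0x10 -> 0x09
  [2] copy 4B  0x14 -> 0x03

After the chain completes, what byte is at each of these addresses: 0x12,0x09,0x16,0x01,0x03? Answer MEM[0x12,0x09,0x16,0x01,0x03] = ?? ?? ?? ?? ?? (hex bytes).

MEM[0x12,0x09,0x16,0x01,0x03] = 61 4c 46 ab b6

#0 dst[0x11+6] := {0xe2,0x61,0x5d,0xb6,0x63,0x46}
#1 dst[0x09+2] := {0x4c,0xe2}
#2 dst[0x03+4] := {0xb6,0x63,0x46,0x62}
query mem[0x12]=0x61, mem[0x09]=0x4c, mem[0x16]=0x46, mem[0x01]=0xab, mem[0x03]=0xb6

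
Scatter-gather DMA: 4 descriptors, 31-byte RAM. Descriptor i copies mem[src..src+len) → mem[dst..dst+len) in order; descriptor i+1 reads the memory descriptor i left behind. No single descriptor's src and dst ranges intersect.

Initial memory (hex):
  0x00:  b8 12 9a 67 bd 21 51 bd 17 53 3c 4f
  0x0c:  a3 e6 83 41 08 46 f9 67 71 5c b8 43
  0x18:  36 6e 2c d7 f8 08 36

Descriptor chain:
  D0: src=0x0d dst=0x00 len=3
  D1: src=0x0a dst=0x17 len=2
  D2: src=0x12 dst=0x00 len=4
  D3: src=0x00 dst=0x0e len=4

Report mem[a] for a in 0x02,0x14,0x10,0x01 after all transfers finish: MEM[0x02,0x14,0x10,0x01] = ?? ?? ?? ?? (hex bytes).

#0 dst[0x00+3] := {0xe6,0x83,0x41}
#1 dst[0x17+2] := {0x3c,0x4f}
#2 dst[0x00+4] := {0xf9,0x67,0x71,0x5c}
#3 dst[0x0e+4] := {0xf9,0x67,0x71,0x5c}
query mem[0x02]=0x71, mem[0x14]=0x71, mem[0x10]=0x71, mem[0x01]=0x67

MEM[0x02,0x14,0x10,0x01] = 71 71 71 67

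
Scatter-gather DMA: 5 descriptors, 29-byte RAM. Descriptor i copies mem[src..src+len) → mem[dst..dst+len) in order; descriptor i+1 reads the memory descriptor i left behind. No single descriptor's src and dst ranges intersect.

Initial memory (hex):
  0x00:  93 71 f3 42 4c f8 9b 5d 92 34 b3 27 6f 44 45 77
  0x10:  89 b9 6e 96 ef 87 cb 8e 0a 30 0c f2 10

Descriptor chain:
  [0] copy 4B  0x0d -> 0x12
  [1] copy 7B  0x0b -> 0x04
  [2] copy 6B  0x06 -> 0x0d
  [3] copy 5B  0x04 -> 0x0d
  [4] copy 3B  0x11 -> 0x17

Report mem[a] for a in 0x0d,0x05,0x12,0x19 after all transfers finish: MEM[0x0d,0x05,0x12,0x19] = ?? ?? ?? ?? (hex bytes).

[0] 0x0d->0x12 len=4 : 44 45 77 89
[1] 0x0b->0x04 len=7 : 27 6f 44 45 77 89 b9
[2] 0x06->0x0d len=6 : 44 45 77 89 b9 27
[3] 0x04->0x0d len=5 : 27 6f 44 45 77
[4] 0x11->0x17 len=3 : 77 27 45
query mem[0x0d]=0x27, mem[0x05]=0x6f, mem[0x12]=0x27, mem[0x19]=0x45

MEM[0x0d,0x05,0x12,0x19] = 27 6f 27 45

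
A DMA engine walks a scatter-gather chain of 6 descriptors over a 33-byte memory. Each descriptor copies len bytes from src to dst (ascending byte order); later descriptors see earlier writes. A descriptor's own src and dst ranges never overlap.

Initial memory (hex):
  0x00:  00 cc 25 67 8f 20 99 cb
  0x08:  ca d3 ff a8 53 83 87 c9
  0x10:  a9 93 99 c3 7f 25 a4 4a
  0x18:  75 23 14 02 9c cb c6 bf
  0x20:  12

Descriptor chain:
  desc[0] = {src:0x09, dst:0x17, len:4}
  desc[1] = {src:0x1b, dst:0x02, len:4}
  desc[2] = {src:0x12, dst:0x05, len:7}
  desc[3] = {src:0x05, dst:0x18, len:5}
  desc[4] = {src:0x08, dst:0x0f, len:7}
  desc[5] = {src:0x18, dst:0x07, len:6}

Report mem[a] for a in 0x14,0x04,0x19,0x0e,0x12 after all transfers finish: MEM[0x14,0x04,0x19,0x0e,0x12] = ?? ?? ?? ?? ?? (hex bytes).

  after D0: wrote 4B at 0x17 = d3ffa853
  after D1: wrote 4B at 0x02 = 029ccbc6
  after D2: wrote 7B at 0x05 = 99c37f25a4d3ff
  after D3: wrote 5B at 0x18 = 99c37f25a4
  after D4: wrote 7B at 0x0f = 25a4d3ff538387
  after D5: wrote 6B at 0x07 = 99c37f25a4cb
query mem[0x14]=0x83, mem[0x04]=0xcb, mem[0x19]=0xc3, mem[0x0e]=0x87, mem[0x12]=0xff

MEM[0x14,0x04,0x19,0x0e,0x12] = 83 cb c3 87 ff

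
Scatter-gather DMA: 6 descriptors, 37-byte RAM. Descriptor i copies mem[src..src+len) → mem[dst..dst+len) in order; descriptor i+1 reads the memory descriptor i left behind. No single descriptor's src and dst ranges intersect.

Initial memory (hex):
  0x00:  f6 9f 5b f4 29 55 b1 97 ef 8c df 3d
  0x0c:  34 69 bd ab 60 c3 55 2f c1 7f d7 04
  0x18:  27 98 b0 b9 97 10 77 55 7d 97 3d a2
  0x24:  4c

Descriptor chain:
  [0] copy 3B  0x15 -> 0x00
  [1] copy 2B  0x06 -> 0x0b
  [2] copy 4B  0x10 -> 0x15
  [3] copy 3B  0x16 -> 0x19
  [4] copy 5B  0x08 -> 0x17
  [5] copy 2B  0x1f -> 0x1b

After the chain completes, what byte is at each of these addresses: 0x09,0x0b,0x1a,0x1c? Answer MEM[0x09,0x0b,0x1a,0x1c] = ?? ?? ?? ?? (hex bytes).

MEM[0x09,0x0b,0x1a,0x1c] = 8c b1 b1 7d

  after D0: wrote 3B at 0x00 = 7fd704
  after D1: wrote 2B at 0x0b = b197
  after D2: wrote 4B at 0x15 = 60c3552f
  after D3: wrote 3B at 0x19 = c3552f
  after D4: wrote 5B at 0x17 = ef8cdfb197
  after D5: wrote 2B at 0x1b = 557d
query mem[0x09]=0x8c, mem[0x0b]=0xb1, mem[0x1a]=0xb1, mem[0x1c]=0x7d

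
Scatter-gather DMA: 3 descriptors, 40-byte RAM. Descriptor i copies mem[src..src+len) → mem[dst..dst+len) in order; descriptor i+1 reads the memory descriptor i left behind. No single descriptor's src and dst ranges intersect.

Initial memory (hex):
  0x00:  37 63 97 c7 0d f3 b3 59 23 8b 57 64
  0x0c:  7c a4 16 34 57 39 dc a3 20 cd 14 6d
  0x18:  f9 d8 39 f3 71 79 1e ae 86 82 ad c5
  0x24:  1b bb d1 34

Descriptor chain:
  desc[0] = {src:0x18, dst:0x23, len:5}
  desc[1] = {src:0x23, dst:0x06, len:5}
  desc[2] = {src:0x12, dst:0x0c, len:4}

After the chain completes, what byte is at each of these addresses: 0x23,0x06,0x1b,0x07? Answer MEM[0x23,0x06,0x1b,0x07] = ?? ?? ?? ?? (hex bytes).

MEM[0x23,0x06,0x1b,0x07] = f9 f9 f3 d8

D0: mem[0x23..0x27] <- [f9 d8 39 f3 71]
D1: mem[0x06..0x0a] <- [f9 d8 39 f3 71]
D2: mem[0x0c..0x0f] <- [dc a3 20 cd]
query mem[0x23]=0xf9, mem[0x06]=0xf9, mem[0x1b]=0xf3, mem[0x07]=0xd8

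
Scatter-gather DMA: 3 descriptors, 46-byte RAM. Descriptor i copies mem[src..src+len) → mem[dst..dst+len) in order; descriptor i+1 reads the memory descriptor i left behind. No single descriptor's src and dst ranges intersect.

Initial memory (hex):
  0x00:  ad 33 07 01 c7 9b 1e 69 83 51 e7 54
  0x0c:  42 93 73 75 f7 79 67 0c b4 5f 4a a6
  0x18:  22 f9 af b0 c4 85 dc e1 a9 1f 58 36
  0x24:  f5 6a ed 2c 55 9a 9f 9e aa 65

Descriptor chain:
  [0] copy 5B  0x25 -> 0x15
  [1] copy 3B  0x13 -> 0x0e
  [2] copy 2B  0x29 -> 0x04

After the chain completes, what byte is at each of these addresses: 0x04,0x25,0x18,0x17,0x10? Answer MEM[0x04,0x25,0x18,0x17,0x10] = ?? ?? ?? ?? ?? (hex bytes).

#0 dst[0x15+5] := {0x6a,0xed,0x2c,0x55,0x9a}
#1 dst[0x0e+3] := {0x0c,0xb4,0x6a}
#2 dst[0x04+2] := {0x9a,0x9f}
query mem[0x04]=0x9a, mem[0x25]=0x6a, mem[0x18]=0x55, mem[0x17]=0x2c, mem[0x10]=0x6a

MEM[0x04,0x25,0x18,0x17,0x10] = 9a 6a 55 2c 6a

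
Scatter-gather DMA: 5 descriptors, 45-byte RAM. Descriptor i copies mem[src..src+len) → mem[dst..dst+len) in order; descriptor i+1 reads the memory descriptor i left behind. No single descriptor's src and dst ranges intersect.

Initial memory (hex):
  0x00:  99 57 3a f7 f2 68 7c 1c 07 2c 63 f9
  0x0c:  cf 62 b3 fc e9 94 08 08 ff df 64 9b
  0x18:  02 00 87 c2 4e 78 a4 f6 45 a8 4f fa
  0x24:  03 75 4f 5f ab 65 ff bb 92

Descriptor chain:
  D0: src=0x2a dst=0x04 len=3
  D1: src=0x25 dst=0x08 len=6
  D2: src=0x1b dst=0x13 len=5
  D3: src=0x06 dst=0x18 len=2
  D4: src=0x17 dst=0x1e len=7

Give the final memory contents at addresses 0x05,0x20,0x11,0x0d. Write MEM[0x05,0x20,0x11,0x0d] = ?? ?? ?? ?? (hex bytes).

  after D0: wrote 3B at 0x04 = ffbb92
  after D1: wrote 6B at 0x08 = 754f5fab65ff
  after D2: wrote 5B at 0x13 = c24e78a4f6
  after D3: wrote 2B at 0x18 = 921c
  after D4: wrote 7B at 0x1e = f6921c87c24e78
query mem[0x05]=0xbb, mem[0x20]=0x1c, mem[0x11]=0x94, mem[0x0d]=0xff

MEM[0x05,0x20,0x11,0x0d] = bb 1c 94 ff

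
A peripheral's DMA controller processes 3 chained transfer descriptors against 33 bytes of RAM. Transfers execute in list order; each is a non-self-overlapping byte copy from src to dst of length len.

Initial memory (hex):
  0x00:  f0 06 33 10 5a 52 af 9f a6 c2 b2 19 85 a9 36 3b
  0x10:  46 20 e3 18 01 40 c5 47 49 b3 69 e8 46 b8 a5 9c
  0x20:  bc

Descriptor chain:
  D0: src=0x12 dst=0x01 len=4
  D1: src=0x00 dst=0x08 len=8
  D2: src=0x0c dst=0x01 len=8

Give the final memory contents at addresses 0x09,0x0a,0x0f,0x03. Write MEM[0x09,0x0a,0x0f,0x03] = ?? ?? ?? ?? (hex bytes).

MEM[0x09,0x0a,0x0f,0x03] = e3 18 9f af

D0: mem[0x01..0x04] <- [e3 18 01 40]
D1: mem[0x08..0x0f] <- [f0 e3 18 01 40 52 af 9f]
D2: mem[0x01..0x08] <- [40 52 af 9f 46 20 e3 18]
query mem[0x09]=0xe3, mem[0x0a]=0x18, mem[0x0f]=0x9f, mem[0x03]=0xaf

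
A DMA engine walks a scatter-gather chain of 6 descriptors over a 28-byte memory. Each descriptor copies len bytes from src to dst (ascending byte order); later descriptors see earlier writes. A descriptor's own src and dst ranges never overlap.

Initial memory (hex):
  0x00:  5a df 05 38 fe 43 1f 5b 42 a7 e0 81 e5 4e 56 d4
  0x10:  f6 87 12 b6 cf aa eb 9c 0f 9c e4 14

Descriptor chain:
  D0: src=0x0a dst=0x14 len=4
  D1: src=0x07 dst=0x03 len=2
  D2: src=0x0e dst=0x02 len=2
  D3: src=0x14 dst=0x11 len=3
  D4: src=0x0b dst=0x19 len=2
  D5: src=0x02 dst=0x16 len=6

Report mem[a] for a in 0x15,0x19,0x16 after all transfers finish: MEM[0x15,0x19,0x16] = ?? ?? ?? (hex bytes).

[0] 0x0a->0x14 len=4 : e0 81 e5 4e
[1] 0x07->0x03 len=2 : 5b 42
[2] 0x0e->0x02 len=2 : 56 d4
[3] 0x14->0x11 len=3 : e0 81 e5
[4] 0x0b->0x19 len=2 : 81 e5
[5] 0x02->0x16 len=6 : 56 d4 42 43 1f 5b
query mem[0x15]=0x81, mem[0x19]=0x43, mem[0x16]=0x56

MEM[0x15,0x19,0x16] = 81 43 56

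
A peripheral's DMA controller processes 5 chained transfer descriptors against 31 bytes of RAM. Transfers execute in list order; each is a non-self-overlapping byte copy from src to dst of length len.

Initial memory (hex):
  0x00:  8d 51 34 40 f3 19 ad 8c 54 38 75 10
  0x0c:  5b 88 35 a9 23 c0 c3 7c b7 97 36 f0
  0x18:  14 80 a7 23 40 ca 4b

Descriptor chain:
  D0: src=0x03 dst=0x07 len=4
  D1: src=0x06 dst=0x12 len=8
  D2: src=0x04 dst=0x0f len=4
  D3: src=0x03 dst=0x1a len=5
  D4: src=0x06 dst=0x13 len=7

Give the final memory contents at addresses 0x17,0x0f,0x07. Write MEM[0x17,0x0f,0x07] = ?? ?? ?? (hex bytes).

MEM[0x17,0x0f,0x07] = ad f3 40

  after D0: wrote 4B at 0x07 = 40f319ad
  after D1: wrote 8B at 0x12 = ad40f319ad105b88
  after D2: wrote 4B at 0x0f = f319ad40
  after D3: wrote 5B at 0x1a = 40f319ad40
  after D4: wrote 7B at 0x13 = ad40f319ad105b
query mem[0x17]=0xad, mem[0x0f]=0xf3, mem[0x07]=0x40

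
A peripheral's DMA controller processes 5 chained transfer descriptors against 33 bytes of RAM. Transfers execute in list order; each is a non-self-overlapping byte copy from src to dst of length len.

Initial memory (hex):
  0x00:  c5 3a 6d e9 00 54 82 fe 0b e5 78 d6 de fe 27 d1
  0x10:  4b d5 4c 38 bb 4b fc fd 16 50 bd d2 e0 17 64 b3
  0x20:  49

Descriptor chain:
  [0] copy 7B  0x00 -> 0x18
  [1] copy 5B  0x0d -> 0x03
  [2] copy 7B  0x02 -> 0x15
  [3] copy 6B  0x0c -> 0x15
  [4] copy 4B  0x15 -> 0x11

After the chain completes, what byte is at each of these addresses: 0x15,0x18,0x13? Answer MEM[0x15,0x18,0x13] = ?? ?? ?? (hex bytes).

MEM[0x15,0x18,0x13] = de d1 27

[0] 0x00->0x18 len=7 : c5 3a 6d e9 00 54 82
[1] 0x0d->0x03 len=5 : fe 27 d1 4b d5
[2] 0x02->0x15 len=7 : 6d fe 27 d1 4b d5 0b
[3] 0x0c->0x15 len=6 : de fe 27 d1 4b d5
[4] 0x15->0x11 len=4 : de fe 27 d1
query mem[0x15]=0xde, mem[0x18]=0xd1, mem[0x13]=0x27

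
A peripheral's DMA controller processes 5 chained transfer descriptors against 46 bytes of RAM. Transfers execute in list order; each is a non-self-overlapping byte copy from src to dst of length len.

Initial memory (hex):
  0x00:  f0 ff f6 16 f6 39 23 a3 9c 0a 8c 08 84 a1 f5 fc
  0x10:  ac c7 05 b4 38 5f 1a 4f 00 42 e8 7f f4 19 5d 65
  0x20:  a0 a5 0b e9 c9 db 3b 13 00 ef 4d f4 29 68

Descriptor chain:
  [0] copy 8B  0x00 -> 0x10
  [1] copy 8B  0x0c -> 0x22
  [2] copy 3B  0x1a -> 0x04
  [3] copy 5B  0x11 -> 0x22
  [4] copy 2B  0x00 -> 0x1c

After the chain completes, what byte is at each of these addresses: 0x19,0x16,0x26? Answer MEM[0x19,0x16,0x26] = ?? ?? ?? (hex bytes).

#0 dst[0x10+8] := {0xf0,0xff,0xf6,0x16,0xf6,0x39,0x23,0xa3}
#1 dst[0x22+8] := {0x84,0xa1,0xf5,0xfc,0xf0,0xff,0xf6,0x16}
#2 dst[0x04+3] := {0xe8,0x7f,0xf4}
#3 dst[0x22+5] := {0xff,0xf6,0x16,0xf6,0x39}
#4 dst[0x1c+2] := {0xf0,0xff}
query mem[0x19]=0x42, mem[0x16]=0x23, mem[0x26]=0x39

MEM[0x19,0x16,0x26] = 42 23 39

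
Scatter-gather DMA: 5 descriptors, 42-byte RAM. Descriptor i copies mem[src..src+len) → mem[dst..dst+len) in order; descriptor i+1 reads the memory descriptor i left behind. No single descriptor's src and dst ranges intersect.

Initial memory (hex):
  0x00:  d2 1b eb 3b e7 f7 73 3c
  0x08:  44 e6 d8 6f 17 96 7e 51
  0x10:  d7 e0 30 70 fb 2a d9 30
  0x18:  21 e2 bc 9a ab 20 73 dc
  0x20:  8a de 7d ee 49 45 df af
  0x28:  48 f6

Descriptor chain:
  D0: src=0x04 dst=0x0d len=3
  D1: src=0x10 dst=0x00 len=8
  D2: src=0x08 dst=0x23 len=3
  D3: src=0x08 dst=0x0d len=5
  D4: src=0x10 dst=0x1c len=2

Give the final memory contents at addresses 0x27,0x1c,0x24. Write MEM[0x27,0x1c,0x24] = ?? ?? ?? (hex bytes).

[0] 0x04->0x0d len=3 : e7 f7 73
[1] 0x10->0x00 len=8 : d7 e0 30 70 fb 2a d9 30
[2] 0x08->0x23 len=3 : 44 e6 d8
[3] 0x08->0x0d len=5 : 44 e6 d8 6f 17
[4] 0x10->0x1c len=2 : 6f 17
query mem[0x27]=0xaf, mem[0x1c]=0x6f, mem[0x24]=0xe6

MEM[0x27,0x1c,0x24] = af 6f e6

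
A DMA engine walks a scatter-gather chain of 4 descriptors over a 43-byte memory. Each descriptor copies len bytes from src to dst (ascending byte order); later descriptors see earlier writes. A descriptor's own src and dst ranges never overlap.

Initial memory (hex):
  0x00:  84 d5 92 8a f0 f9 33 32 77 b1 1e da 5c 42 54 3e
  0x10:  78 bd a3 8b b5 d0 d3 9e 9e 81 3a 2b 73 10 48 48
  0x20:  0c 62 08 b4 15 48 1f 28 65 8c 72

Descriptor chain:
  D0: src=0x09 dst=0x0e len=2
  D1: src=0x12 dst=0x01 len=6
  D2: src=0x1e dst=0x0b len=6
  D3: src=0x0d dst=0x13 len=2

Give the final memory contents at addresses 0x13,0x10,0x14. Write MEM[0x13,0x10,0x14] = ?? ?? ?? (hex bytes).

  after D0: wrote 2B at 0x0e = b11e
  after D1: wrote 6B at 0x01 = a38bb5d0d39e
  after D2: wrote 6B at 0x0b = 48480c6208b4
  after D3: wrote 2B at 0x13 = 0c62
query mem[0x13]=0x0c, mem[0x10]=0xb4, mem[0x14]=0x62

MEM[0x13,0x10,0x14] = 0c b4 62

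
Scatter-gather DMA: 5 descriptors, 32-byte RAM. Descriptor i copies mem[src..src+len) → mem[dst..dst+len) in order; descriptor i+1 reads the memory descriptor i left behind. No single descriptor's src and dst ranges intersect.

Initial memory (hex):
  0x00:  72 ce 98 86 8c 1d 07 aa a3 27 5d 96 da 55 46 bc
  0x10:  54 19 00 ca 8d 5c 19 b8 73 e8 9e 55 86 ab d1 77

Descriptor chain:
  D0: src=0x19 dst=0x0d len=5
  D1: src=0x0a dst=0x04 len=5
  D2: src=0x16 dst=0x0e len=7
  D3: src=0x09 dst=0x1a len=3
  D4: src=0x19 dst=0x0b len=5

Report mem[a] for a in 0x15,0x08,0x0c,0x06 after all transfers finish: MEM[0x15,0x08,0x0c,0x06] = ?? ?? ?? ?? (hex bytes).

MEM[0x15,0x08,0x0c,0x06] = 5c 9e 27 da

[0] 0x19->0x0d len=5 : e8 9e 55 86 ab
[1] 0x0a->0x04 len=5 : 5d 96 da e8 9e
[2] 0x16->0x0e len=7 : 19 b8 73 e8 9e 55 86
[3] 0x09->0x1a len=3 : 27 5d 96
[4] 0x19->0x0b len=5 : e8 27 5d 96 ab
query mem[0x15]=0x5c, mem[0x08]=0x9e, mem[0x0c]=0x27, mem[0x06]=0xda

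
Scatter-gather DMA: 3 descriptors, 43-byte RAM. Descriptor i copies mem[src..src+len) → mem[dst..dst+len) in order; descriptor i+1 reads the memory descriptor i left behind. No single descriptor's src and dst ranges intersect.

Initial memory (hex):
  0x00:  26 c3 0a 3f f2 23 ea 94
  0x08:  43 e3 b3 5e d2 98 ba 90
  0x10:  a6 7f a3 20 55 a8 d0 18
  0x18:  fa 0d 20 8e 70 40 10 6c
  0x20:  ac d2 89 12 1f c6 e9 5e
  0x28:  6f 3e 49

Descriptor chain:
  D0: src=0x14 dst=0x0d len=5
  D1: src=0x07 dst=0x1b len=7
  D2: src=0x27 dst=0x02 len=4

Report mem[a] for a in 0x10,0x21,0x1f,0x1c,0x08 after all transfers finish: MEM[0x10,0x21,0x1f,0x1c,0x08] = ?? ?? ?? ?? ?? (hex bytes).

#0 dst[0x0d+5] := {0x55,0xa8,0xd0,0x18,0xfa}
#1 dst[0x1b+7] := {0x94,0x43,0xe3,0xb3,0x5e,0xd2,0x55}
#2 dst[0x02+4] := {0x5e,0x6f,0x3e,0x49}
query mem[0x10]=0x18, mem[0x21]=0x55, mem[0x1f]=0x5e, mem[0x1c]=0x43, mem[0x08]=0x43

MEM[0x10,0x21,0x1f,0x1c,0x08] = 18 55 5e 43 43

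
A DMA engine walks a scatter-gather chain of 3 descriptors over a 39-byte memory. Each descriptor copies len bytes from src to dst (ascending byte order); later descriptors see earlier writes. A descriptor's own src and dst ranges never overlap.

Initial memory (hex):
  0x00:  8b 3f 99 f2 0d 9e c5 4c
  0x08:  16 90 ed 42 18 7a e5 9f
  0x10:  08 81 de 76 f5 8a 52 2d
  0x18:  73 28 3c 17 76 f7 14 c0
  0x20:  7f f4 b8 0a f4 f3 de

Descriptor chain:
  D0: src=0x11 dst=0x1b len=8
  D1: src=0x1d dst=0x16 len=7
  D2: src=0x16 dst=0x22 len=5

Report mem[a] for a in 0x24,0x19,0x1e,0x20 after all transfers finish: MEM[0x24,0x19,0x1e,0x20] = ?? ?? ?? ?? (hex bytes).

MEM[0x24,0x19,0x1e,0x20] = 8a 52 f5 52

  after D0: wrote 8B at 0x1b = 81de76f58a522d73
  after D1: wrote 7B at 0x16 = 76f58a522d730a
  after D2: wrote 5B at 0x22 = 76f58a522d
query mem[0x24]=0x8a, mem[0x19]=0x52, mem[0x1e]=0xf5, mem[0x20]=0x52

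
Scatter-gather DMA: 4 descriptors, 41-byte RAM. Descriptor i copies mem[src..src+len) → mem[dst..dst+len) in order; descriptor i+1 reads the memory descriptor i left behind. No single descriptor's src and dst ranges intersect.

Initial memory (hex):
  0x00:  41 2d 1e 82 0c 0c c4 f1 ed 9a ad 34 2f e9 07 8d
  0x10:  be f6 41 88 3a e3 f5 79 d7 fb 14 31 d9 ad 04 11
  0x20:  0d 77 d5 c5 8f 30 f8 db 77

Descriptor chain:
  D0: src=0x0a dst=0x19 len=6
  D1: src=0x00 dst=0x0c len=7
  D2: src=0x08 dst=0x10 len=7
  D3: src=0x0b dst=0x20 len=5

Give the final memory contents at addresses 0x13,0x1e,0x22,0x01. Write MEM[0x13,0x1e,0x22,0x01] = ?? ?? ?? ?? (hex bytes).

MEM[0x13,0x1e,0x22,0x01] = 34 8d 2d 2d

D0: mem[0x19..0x1e] <- [ad 34 2f e9 07 8d]
D1: mem[0x0c..0x12] <- [41 2d 1e 82 0c 0c c4]
D2: mem[0x10..0x16] <- [ed 9a ad 34 41 2d 1e]
D3: mem[0x20..0x24] <- [34 41 2d 1e 82]
query mem[0x13]=0x34, mem[0x1e]=0x8d, mem[0x22]=0x2d, mem[0x01]=0x2d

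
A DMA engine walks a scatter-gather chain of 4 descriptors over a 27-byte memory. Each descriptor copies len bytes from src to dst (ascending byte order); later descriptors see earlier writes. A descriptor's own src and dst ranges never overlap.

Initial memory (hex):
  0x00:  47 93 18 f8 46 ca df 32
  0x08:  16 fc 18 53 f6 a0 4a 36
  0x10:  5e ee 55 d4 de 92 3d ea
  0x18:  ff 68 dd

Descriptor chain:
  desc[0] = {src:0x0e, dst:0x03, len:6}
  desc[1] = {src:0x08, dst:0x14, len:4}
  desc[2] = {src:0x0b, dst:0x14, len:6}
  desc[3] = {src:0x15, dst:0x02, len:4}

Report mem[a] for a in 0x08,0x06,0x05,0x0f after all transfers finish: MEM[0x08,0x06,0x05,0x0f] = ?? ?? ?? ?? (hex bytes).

D0: mem[0x03..0x08] <- [4a 36 5e ee 55 d4]
D1: mem[0x14..0x17] <- [d4 fc 18 53]
D2: mem[0x14..0x19] <- [53 f6 a0 4a 36 5e]
D3: mem[0x02..0x05] <- [f6 a0 4a 36]
query mem[0x08]=0xd4, mem[0x06]=0xee, mem[0x05]=0x36, mem[0x0f]=0x36

MEM[0x08,0x06,0x05,0x0f] = d4 ee 36 36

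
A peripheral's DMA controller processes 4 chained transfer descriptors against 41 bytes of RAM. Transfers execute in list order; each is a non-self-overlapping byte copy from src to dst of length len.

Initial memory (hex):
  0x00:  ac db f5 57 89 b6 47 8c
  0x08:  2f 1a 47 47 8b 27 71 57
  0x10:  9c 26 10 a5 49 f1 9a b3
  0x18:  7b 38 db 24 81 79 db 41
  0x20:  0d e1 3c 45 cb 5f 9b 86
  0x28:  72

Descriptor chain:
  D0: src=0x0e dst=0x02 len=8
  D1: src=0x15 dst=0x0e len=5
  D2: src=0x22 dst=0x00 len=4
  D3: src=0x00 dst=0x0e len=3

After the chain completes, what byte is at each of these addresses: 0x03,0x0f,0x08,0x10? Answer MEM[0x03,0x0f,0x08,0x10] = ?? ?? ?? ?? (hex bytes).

MEM[0x03,0x0f,0x08,0x10] = 5f 45 49 cb

  after D0: wrote 8B at 0x02 = 71579c2610a549f1
  after D1: wrote 5B at 0x0e = f19ab37b38
  after D2: wrote 4B at 0x00 = 3c45cb5f
  after D3: wrote 3B at 0x0e = 3c45cb
query mem[0x03]=0x5f, mem[0x0f]=0x45, mem[0x08]=0x49, mem[0x10]=0xcb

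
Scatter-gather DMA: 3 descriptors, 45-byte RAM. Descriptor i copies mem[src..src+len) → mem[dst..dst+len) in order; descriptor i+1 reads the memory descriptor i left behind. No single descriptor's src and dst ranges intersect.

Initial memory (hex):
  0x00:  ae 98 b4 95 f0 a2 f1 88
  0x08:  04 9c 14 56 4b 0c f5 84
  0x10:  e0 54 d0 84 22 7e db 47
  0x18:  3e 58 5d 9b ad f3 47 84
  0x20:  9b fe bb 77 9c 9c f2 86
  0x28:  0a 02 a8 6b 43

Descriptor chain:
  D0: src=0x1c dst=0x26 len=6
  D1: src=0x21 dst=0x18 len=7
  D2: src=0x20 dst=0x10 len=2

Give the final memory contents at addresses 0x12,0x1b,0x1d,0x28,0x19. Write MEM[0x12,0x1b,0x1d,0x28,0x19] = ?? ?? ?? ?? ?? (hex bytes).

[0] 0x1c->0x26 len=6 : ad f3 47 84 9b fe
[1] 0x21->0x18 len=7 : fe bb 77 9c 9c ad f3
[2] 0x20->0x10 len=2 : 9b fe
query mem[0x12]=0xd0, mem[0x1b]=0x9c, mem[0x1d]=0xad, mem[0x28]=0x47, mem[0x19]=0xbb

MEM[0x12,0x1b,0x1d,0x28,0x19] = d0 9c ad 47 bb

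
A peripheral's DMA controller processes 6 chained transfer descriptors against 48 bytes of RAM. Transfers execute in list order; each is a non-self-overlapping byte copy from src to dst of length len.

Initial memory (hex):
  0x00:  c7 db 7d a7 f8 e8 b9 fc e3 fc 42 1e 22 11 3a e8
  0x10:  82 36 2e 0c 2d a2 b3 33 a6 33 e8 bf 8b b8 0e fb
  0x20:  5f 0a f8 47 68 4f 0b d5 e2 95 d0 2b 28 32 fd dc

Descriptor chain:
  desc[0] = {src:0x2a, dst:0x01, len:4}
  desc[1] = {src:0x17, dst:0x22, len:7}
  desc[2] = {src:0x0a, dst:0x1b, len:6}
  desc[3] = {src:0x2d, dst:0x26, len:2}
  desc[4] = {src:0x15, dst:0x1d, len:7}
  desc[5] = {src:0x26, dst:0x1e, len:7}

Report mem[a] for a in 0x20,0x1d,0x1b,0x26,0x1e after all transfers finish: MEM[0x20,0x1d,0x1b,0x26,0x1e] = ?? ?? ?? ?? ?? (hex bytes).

[0] 0x2a->0x01 len=4 : d0 2b 28 32
[1] 0x17->0x22 len=7 : 33 a6 33 e8 bf 8b b8
[2] 0x0a->0x1b len=6 : 42 1e 22 11 3a e8
[3] 0x2d->0x26 len=2 : 32 fd
[4] 0x15->0x1d len=7 : a2 b3 33 a6 33 e8 42
[5] 0x26->0x1e len=7 : 32 fd b8 95 d0 2b 28
query mem[0x20]=0xb8, mem[0x1d]=0xa2, mem[0x1b]=0x42, mem[0x26]=0x32, mem[0x1e]=0x32

MEM[0x20,0x1d,0x1b,0x26,0x1e] = b8 a2 42 32 32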